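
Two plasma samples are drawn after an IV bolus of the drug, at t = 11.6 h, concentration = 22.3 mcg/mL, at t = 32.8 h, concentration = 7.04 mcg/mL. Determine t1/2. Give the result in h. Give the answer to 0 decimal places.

k = ln(C₁/C₂) / (t₂ − t₁) = ln(22.3/7.04) / (32.8 − 11.6)
  = 1.153 / 21.20 = 0.05439 h⁻¹
t½ = ln2 / k = 0.693147 / 0.05439 = 12.74 h

13 h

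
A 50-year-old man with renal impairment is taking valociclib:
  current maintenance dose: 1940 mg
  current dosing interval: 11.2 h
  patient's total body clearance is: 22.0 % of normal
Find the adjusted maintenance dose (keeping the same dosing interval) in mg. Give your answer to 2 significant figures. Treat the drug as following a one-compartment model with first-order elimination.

430 mg

To keep the same average steady-state level, dosing rate must scale with clearance.
CL ratio = 22.0 / 100 = 0.2200
New dose (same interval) = 1940 × 0.2200 = 426.8 mg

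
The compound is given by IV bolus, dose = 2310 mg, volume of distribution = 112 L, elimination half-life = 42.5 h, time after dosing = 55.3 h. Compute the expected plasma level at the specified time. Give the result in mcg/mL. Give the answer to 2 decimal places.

8.37 mcg/mL

C₀ = Dose / Vd = 2310 / 112 = 20.63 mg/L
k = ln2 / t½ = 0.693147 / 42.5 = 0.01631 h⁻¹
C = C₀ · e^(−k·t) = 20.63 × e^(−0.01631 × 55.3)
  = 20.63 × 0.4058 = 8.372 mg/L
(8.372 mg/L = 8.372 mcg/mL)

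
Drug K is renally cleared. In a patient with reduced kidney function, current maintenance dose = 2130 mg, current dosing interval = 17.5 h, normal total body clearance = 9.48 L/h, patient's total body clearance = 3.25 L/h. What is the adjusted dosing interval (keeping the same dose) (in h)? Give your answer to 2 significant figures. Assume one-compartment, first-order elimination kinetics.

51 h

To keep the same average steady-state level, dosing rate must scale with clearance.
CL ratio = 3.25 / 9.48 = 0.3428
New interval (same dose) = 17.5 / 0.3428 = 51.05 h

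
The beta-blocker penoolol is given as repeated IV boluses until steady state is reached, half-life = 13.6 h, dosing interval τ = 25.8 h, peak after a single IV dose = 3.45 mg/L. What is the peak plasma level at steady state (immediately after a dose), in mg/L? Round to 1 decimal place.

k = ln2 / t½ = 0.693147 / 13.6 = 0.05097 h⁻¹
e^(−kτ) = e^(−0.05097 × 25.8) = 0.2685
Accumulation ratio R = 1 / (1 − e^(−kτ)) = 1 / (1 − 0.2685) = 1.367
Steady-state peak = C₀ × R = 3.45 × 1.367 = 4.716 mg/L

4.7 mg/L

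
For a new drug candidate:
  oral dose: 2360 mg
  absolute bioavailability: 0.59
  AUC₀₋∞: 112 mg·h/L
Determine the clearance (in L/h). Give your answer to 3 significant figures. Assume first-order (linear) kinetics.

12.4 L/h

CL = F·Dose / AUC = 0.59 × 2360 / 112 = 12.43 L/h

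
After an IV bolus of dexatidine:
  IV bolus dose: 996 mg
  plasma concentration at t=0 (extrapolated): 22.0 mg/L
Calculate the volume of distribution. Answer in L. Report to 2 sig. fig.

45 L

Vd = Dose / C₀ = 996.0 / 22.0 = 45.27 L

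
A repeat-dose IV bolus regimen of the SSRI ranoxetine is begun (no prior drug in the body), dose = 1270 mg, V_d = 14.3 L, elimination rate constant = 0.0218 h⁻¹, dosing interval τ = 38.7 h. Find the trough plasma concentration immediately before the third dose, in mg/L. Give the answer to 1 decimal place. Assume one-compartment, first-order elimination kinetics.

54.6 mg/L

C₀ per dose = Dose / Vd = 1270 / 14.3 = 88.81 mg/L
Fraction remaining after one interval: r = e^(−kτ) = e^(−0.02180 × 38.7) = 0.4301
Before dose 3, 2 doses have been given (aged 1τ, 2τ).
C_trough = C₀ × (r + r²) = 88.81 × (0.4301 + 0.1850) = 54.63 mg/L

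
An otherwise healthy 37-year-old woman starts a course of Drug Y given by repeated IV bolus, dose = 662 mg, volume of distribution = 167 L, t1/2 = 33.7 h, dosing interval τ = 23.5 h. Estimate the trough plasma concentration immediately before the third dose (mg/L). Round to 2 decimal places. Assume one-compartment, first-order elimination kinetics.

C₀ per dose = Dose / Vd = 662 / 167 = 3.964 mg/L
k = ln2 / t½ = 0.693147 / 33.7 = 0.02057 h⁻¹
Fraction remaining after one interval: r = e^(−kτ) = e^(−0.02057 × 23.5) = 0.6167
Before dose 3, 2 doses have been given (aged 1τ, 2τ).
C_trough = C₀ × (r + r²) = 3.964 × (0.6167 + 0.3803) = 3.952 mg/L

3.95 mg/L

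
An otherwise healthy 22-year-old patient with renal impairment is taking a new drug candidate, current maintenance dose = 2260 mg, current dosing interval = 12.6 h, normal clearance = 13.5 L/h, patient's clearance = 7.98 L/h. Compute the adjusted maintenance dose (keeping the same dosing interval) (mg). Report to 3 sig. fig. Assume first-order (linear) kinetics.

To keep the same average steady-state level, dosing rate must scale with clearance.
CL ratio = 7.98 / 13.5 = 0.5911
New dose (same interval) = 2260 × 0.5911 = 1336 mg

1340 mg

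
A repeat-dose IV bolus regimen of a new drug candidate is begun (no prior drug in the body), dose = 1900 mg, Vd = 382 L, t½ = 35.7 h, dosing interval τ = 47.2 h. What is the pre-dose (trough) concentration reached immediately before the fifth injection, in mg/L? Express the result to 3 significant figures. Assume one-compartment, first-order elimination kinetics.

3.23 mg/L

C₀ per dose = Dose / Vd = 1900 / 382 = 4.974 mg/L
k = ln2 / t½ = 0.693147 / 35.7 = 0.01942 h⁻¹
Fraction remaining after one interval: r = e^(−kτ) = e^(−0.01942 × 47.2) = 0.3999
Before dose 5, 4 doses have been given (aged 1τ, 2τ, 3τ, 4τ).
C_trough = C₀ × (r + r² + … + r^4) = C₀ × r(1−r^4)/(1−r)
        = 4.974 × 0.3999 × (1 − 0.02557) / (1 − 0.3999) = 3.230 mg/L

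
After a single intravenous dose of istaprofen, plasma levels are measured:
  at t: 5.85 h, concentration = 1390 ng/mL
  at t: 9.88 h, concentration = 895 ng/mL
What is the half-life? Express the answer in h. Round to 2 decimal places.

k = ln(C₁/C₂) / (t₂ − t₁) = ln(1390/895) / (9.88 − 5.85)
  = 0.4402 / 4.030 = 0.1092 h⁻¹
t½ = ln2 / k = 0.693147 / 0.1092 = 6.348 h

6.35 h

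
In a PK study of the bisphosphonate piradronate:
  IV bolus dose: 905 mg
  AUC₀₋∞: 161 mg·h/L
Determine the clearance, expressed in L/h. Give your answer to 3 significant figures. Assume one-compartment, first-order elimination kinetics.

5.62 L/h

CL = Dose / AUC = 905 / 161 = 5.621 L/h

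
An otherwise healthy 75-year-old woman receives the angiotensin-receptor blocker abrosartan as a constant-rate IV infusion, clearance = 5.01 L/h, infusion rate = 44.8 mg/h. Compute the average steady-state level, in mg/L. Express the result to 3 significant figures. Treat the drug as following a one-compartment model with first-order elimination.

8.94 mg/L

At steady state Css = R₀ / CL = 44.8 / 5.010 = 8.942 mg/L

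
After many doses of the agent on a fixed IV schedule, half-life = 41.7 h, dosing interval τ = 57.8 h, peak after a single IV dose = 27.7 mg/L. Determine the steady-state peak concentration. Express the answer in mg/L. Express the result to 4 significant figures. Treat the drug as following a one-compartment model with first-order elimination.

44.87 mg/L

k = ln2 / t½ = 0.693147 / 41.7 = 0.01662 h⁻¹
e^(−kτ) = e^(−0.01662 × 57.8) = 0.3826
Accumulation ratio R = 1 / (1 − e^(−kτ)) = 1 / (1 − 0.3826) = 1.620
Steady-state peak = C₀ × R = 27.7 × 1.620 = 44.87 mg/L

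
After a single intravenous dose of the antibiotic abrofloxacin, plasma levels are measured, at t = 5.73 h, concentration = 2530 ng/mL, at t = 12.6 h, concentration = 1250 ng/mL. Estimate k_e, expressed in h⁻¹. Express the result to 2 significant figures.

0.10 h⁻¹

k = ln(C₁/C₂) / (t₂ − t₁) = ln(2530/1250) / (12.6 − 5.73)
  = 0.7051 / 6.870 = 0.1026 h⁻¹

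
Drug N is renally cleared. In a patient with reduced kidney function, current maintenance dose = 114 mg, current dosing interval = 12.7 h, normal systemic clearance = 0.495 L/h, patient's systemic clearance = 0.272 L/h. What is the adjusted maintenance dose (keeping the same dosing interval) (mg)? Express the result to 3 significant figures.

To keep the same average steady-state level, dosing rate must scale with clearance.
CL ratio = 0.272 / 0.495 = 0.5495
New dose (same interval) = 114 × 0.5495 = 62.64 mg

62.6 mg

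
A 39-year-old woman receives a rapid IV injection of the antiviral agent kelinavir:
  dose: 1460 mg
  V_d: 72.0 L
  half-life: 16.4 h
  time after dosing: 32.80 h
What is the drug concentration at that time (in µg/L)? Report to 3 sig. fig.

5070 µg/L

C₀ = Dose / Vd = 1460 / 72.0 = 20.28 mg/L
k = ln2 / t½ = 0.693147 / 16.4 = 0.04227 h⁻¹
t / t½ = 32.80 / 16.4 = 2 half-lives
C = C₀ × (1/2)^2 = 20.28 × 0.2500 = 5.070 mg/L
Convert: 5.070 mg/L × 1000 = 5070 µg/L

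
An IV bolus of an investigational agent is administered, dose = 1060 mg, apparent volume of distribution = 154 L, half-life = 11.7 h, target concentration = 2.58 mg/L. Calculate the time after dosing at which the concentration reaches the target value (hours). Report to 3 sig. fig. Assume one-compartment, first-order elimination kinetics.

16.6 h

C₀ = Dose / Vd = 1060 / 154 = 6.883 mg/L
k = ln2 / t½ = 0.693147 / 11.7 = 0.05924 h⁻¹
t = ln(C₀ / C) / k = ln(6.883 / 2.58) / 0.05924
  = ln(2.668) / 0.05924 = 0.9813 / 0.05924 = 16.56 h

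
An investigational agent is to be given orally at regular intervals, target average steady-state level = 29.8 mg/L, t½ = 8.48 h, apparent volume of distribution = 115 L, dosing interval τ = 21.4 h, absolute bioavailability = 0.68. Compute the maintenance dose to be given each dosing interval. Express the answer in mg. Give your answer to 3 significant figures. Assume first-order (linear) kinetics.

k = ln2 / t½ = 0.693147 / 8.48 = 0.08174 h⁻¹
CL = k × Vd = 0.08174 × 115 = 9.400 L/h
At steady state, F × (Dose/τ) = Css × CL.
Dose = Css × CL × τ / F = 29.8 × 9.400 × 21.4 / 0.68 = 8816 mg

8820 mg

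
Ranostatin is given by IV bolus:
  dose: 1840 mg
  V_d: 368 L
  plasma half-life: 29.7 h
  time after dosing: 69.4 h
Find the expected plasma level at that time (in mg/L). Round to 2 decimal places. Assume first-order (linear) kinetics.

0.99 mg/L

C₀ = Dose / Vd = 1840 / 368 = 5.000 mg/L
k = ln2 / t½ = 0.693147 / 29.7 = 0.02334 h⁻¹
C = C₀ · e^(−k·t) = 5.000 × e^(−0.02334 × 69.4)
  = 5.000 × 0.1979 = 0.9895 mg/L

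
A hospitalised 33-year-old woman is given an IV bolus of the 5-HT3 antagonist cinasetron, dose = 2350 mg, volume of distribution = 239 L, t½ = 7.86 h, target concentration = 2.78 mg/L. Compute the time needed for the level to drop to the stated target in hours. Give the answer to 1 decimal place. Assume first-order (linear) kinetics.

14.3 h

C₀ = Dose / Vd = 2350 / 239 = 9.833 mg/L
k = ln2 / t½ = 0.693147 / 7.86 = 0.08819 h⁻¹
t = ln(C₀ / C) / k = ln(9.833 / 2.78) / 0.08819
  = ln(3.537) / 0.08819 = 1.263 / 0.08819 = 14.32 h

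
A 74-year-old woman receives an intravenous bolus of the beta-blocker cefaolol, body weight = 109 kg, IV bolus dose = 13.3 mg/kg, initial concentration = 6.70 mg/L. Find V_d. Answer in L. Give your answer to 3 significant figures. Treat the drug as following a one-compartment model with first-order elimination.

216 L

Dose = 13.3 × 109 = 1450 mg
Vd = Dose / C₀ = 1450 / 6.70 = 216.4 L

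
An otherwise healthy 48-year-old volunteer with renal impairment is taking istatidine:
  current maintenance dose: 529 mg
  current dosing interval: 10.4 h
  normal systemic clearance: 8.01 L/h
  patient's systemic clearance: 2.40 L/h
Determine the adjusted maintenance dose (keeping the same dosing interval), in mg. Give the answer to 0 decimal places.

To keep the same average steady-state level, dosing rate must scale with clearance.
CL ratio = 2.40 / 8.01 = 0.2996
New dose (same interval) = 529 × 0.2996 = 158.5 mg

159 mg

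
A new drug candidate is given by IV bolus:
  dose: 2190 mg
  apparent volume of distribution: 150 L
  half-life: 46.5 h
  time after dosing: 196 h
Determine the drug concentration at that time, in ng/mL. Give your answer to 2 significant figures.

790 ng/mL

C₀ = Dose / Vd = 2190 / 150 = 14.60 mg/L
k = ln2 / t½ = 0.693147 / 46.5 = 0.01491 h⁻¹
C = C₀ · e^(−k·t) = 14.60 × e^(−0.01491 × 196)
  = 14.60 × 0.05381 = 0.7856 mg/L
Convert: 0.7856 mg/L × 1000 = 785.6 ng/mL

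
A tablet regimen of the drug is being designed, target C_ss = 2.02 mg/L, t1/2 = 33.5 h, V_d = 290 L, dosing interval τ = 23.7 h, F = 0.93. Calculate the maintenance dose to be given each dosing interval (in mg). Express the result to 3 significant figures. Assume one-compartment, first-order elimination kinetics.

k = ln2 / t½ = 0.693147 / 33.5 = 0.02069 h⁻¹
CL = k × Vd = 0.02069 × 290 = 6.000 L/h
At steady state, F × (Dose/τ) = Css × CL.
Dose = Css × CL × τ / F = 2.02 × 6.000 × 23.7 / 0.93 = 308.9 mg

309 mg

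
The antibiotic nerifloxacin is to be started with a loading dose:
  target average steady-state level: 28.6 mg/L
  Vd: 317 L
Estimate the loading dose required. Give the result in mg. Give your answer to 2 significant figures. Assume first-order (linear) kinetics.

LD = Css × Vd = 28.6 × 317 = 9066 mg

9100 mg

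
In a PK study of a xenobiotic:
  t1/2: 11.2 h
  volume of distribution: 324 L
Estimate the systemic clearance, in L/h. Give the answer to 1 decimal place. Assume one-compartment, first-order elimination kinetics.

k = ln2 / t½ = 0.693147 / 11.2 = 0.06189 h⁻¹
CL = k × Vd = 0.06189 × 324 = 20.05 L/h

20.1 L/h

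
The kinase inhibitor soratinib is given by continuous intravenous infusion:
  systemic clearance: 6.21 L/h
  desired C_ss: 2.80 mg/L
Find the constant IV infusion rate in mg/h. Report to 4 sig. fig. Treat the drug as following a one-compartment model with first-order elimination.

17.39 mg/h

At steady state, infusion rate R₀ = Css × CL = 2.80 × 6.210 = 17.39 mg/h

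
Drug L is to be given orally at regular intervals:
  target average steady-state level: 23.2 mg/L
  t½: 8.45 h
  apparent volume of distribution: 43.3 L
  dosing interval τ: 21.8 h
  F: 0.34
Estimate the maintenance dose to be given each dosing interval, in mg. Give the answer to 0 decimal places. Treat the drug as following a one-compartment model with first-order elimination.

5284 mg

k = ln2 / t½ = 0.693147 / 8.45 = 0.08203 h⁻¹
CL = k × Vd = 0.08203 × 43.3 = 3.552 L/h
At steady state, F × (Dose/τ) = Css × CL.
Dose = Css × CL × τ / F = 23.2 × 3.552 × 21.8 / 0.34 = 5284 mg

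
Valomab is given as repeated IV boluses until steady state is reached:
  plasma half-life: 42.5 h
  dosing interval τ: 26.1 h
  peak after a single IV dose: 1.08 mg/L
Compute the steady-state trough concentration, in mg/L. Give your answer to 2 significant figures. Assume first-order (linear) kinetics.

2.0 mg/L

k = ln2 / t½ = 0.693147 / 42.5 = 0.01631 h⁻¹
e^(−kτ) = e^(−0.01631 × 26.1) = 0.6533
Accumulation ratio R = 1 / (1 − e^(−kτ)) = 1 / (1 − 0.6533) = 2.884
Steady-state trough = C₀ × R × e^(−kτ) = 1.08 × 2.884 × 0.6533 = 2.035 mg/L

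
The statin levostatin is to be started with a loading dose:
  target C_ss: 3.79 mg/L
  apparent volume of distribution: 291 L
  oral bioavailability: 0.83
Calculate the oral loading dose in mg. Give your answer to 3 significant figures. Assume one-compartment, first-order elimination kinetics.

LD = Css × Vd / F = 3.79 × 291 / 0.83 = 1329 mg

1330 mg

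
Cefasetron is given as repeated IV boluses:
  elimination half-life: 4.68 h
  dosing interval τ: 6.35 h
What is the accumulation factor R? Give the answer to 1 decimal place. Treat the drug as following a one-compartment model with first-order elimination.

k = ln2 / t½ = 0.693147 / 4.68 = 0.1481 h⁻¹
e^(−kτ) = e^(−0.1481 × 6.35) = 0.3905
Accumulation ratio R = 1 / (1 − e^(−kτ)) = 1 / (1 − 0.3905) = 1.641

1.6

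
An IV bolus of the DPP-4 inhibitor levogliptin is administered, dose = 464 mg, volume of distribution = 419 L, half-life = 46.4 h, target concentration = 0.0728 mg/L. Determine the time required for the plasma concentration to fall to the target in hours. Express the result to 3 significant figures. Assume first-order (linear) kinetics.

182 h

C₀ = Dose / Vd = 464.0 / 419 = 1.107 mg/L
k = ln2 / t½ = 0.693147 / 46.4 = 0.01494 h⁻¹
t = ln(C₀ / C) / k = ln(1.107 / 0.0728) / 0.01494
  = ln(15.21) / 0.01494 = 2.722 / 0.01494 = 182.2 h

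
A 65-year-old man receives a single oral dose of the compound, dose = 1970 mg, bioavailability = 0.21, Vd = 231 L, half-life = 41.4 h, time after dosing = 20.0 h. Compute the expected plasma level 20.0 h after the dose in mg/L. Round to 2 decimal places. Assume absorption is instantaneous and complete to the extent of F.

Amount reaching circulation = F × Dose = 0.21 × 1970 = 413.7 mg
C₀ = F·Dose / Vd = 413.7 / 231 = 1.791 mg/L
k = ln2 / t½ = 0.693147 / 41.4 = 0.01674 h⁻¹
C = C₀ · e^(−k·t) = 1.791 × e^(−0.01674 × 20.0)
  = 1.791 × 0.7155 = 1.281 mg/L

1.28 mg/L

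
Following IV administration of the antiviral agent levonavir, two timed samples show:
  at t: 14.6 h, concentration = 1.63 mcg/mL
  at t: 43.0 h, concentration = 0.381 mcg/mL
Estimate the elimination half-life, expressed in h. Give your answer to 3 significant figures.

k = ln(C₁/C₂) / (t₂ − t₁) = ln(1.63/0.381) / (43.0 − 14.6)
  = 1.454 / 28.40 = 0.05120 h⁻¹
t½ = ln2 / k = 0.693147 / 0.05120 = 13.54 h

13.5 h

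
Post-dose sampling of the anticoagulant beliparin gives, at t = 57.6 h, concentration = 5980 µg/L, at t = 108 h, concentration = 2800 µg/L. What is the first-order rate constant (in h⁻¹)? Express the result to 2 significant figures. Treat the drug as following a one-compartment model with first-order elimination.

k = ln(C₁/C₂) / (t₂ − t₁) = ln(5980/2800) / (108 − 57.6)
  = 0.7588 / 50.40 = 0.01506 h⁻¹

0.015 h⁻¹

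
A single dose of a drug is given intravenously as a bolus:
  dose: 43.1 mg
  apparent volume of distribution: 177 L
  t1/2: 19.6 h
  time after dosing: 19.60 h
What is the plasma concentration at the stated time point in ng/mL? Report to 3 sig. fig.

122 ng/mL

C₀ = Dose / Vd = 43.10 / 177 = 0.2435 mg/L
k = ln2 / t½ = 0.693147 / 19.6 = 0.03536 h⁻¹
t / t½ = 19.60 / 19.6 = 1 half-lives
C = C₀ × (1/2)^1 = 0.2435 × 0.5000 = 0.1218 mg/L
Convert: 0.1218 mg/L × 1000 = 121.8 ng/mL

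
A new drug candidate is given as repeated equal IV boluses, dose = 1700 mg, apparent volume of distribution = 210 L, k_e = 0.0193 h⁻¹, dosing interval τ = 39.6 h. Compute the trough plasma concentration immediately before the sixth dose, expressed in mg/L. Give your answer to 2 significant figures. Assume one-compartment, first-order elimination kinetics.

C₀ per dose = Dose / Vd = 1700 / 210 = 8.095 mg/L
Fraction remaining after one interval: r = e^(−kτ) = e^(−0.01930 × 39.6) = 0.4657
Before dose 6, 5 doses have been given (aged 1τ, 2τ, 3τ, 4τ, 5τ).
C_trough = C₀ × (r + r² + … + r^5) = C₀ × r(1−r^5)/(1−r)
        = 8.095 × 0.4657 × (1 − 0.02190) / (1 − 0.4657) = 6.901 mg/L

6.9 mg/L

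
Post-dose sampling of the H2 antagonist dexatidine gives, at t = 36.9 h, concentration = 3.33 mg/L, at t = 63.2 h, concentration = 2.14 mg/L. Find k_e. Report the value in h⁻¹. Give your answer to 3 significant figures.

0.0168 h⁻¹

k = ln(C₁/C₂) / (t₂ − t₁) = ln(3.33/2.14) / (63.2 − 36.9)
  = 0.4422 / 26.30 = 0.01681 h⁻¹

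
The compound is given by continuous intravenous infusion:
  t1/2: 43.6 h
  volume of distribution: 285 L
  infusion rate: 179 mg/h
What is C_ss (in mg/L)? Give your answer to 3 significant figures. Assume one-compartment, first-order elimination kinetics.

k = ln2 / t½ = 0.693147 / 43.6 = 0.01590 h⁻¹
CL = k × Vd = 0.01590 × 285 = 4.532 L/h
At steady state Css = R₀ / CL = 179 / 4.532 = 39.50 mg/L

39.5 mg/L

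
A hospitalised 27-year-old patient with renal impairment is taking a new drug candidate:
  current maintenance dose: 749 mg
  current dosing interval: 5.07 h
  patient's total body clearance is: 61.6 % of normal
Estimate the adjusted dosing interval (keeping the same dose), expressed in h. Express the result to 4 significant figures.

8.231 h

To keep the same average steady-state level, dosing rate must scale with clearance.
CL ratio = 61.6 / 100 = 0.6160
New interval (same dose) = 5.07 / 0.6160 = 8.231 h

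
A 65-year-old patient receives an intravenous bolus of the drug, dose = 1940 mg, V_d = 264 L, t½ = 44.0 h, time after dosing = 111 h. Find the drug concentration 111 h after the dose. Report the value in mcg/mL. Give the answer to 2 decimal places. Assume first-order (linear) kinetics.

C₀ = Dose / Vd = 1940 / 264 = 7.348 mg/L
k = ln2 / t½ = 0.693147 / 44.0 = 0.01575 h⁻¹
C = C₀ · e^(−k·t) = 7.348 × e^(−0.01575 × 111)
  = 7.348 × 0.1741 = 1.279 mg/L
(1.279 mg/L = 1.279 mcg/mL)

1.28 mcg/mL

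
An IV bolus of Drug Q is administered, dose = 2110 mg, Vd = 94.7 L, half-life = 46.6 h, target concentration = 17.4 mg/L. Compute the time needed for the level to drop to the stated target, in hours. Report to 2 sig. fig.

17 h

C₀ = Dose / Vd = 2110 / 94.7 = 22.28 mg/L
k = ln2 / t½ = 0.693147 / 46.6 = 0.01487 h⁻¹
t = ln(C₀ / C) / k = ln(22.28 / 17.4) / 0.01487
  = ln(1.280) / 0.01487 = 0.2469 / 0.01487 = 16.60 h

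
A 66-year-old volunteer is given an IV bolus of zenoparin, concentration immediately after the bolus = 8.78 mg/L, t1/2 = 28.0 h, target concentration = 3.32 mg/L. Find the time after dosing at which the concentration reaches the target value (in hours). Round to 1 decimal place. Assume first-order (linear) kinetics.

k = ln2 / t½ = 0.693147 / 28.0 = 0.02476 h⁻¹
t = ln(C₀ / C) / k = ln(8.780 / 3.32) / 0.02476
  = ln(2.645) / 0.02476 = 0.9727 / 0.02476 = 39.29 h

39.3 h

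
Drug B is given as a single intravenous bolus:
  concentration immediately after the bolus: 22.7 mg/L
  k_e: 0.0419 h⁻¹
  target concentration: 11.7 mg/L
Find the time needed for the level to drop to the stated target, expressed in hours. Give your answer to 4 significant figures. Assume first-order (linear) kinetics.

t = ln(C₀ / C) / k = ln(22.70 / 11.7) / 0.04190
  = ln(1.940) / 0.04190 = 0.6627 / 0.04190 = 15.82 h

15.82 h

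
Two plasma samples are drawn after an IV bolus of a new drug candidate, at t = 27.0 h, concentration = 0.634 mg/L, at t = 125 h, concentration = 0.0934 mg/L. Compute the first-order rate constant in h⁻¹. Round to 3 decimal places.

0.020 h⁻¹

k = ln(C₁/C₂) / (t₂ − t₁) = ln(0.634/0.0934) / (125 − 27.0)
  = 1.915 / 98.00 = 0.01954 h⁻¹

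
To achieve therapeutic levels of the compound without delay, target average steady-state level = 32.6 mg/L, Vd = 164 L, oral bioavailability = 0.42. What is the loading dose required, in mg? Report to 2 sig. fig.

13000 mg

LD = Css × Vd / F = 32.6 × 164 / 0.42 = 12730 mg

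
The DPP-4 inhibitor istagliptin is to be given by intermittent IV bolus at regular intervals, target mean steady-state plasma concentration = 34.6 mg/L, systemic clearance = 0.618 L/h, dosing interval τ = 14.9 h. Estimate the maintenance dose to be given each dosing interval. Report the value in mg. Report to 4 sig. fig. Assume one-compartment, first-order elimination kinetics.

At steady state, Dose/τ = Css × CL.
Dose = Css × CL × τ = 34.6 × 0.6180 × 14.9 = 318.6 mg

318.6 mg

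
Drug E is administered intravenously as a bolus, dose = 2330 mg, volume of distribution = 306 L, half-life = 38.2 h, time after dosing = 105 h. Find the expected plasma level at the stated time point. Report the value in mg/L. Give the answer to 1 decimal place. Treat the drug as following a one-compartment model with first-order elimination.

1.1 mg/L

C₀ = Dose / Vd = 2330 / 306 = 7.614 mg/L
k = ln2 / t½ = 0.693147 / 38.2 = 0.01815 h⁻¹
C = C₀ · e^(−k·t) = 7.614 × e^(−0.01815 × 105)
  = 7.614 × 0.1487 = 1.132 mg/L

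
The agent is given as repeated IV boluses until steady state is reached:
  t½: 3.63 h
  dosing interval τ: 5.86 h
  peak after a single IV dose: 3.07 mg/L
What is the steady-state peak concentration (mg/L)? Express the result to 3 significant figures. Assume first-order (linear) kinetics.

k = ln2 / t½ = 0.693147 / 3.63 = 0.1909 h⁻¹
e^(−kτ) = e^(−0.1909 × 5.86) = 0.3267
Accumulation ratio R = 1 / (1 − e^(−kτ)) = 1 / (1 − 0.3267) = 1.485
Steady-state peak = C₀ × R = 3.07 × 1.485 = 4.559 mg/L

4.56 mg/L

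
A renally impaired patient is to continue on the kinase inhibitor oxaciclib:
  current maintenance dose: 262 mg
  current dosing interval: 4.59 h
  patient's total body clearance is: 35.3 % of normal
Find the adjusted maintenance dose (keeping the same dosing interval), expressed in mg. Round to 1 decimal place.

To keep the same average steady-state level, dosing rate must scale with clearance.
CL ratio = 35.3 / 100 = 0.3530
New dose (same interval) = 262 × 0.3530 = 92.49 mg

92.5 mg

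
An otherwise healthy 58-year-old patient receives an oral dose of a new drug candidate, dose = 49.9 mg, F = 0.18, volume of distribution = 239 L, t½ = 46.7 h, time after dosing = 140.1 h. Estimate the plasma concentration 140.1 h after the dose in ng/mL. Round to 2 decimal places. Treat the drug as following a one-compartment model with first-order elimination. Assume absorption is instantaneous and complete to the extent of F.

Amount reaching circulation = F × Dose = 0.18 × 49.90 = 8.982 mg
C₀ = F·Dose / Vd = 8.982 / 239 = 0.03758 mg/L
k = ln2 / t½ = 0.693147 / 46.7 = 0.01484 h⁻¹
t / t½ = 140.1 / 46.7 = 3 half-lives
C = C₀ × (1/2)^3 = 0.03758 × 0.1250 = 0.004698 mg/L
Convert: 0.004698 mg/L × 1000 = 4.698 ng/mL

4.70 ng/mL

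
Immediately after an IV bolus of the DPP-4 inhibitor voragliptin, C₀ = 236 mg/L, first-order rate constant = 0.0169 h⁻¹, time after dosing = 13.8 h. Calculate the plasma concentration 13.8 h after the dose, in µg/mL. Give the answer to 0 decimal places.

C = C₀ · e^(−k·t) = 236.0 × e^(−0.01690 × 13.8)
  = 236.0 × 0.7920 = 186.9 mg/L
(186.9 mg/L = 186.9 µg/mL)

187 µg/mL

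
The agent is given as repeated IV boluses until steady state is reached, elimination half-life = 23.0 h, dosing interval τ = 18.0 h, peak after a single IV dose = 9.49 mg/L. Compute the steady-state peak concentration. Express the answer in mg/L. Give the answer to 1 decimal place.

22.7 mg/L

k = ln2 / t½ = 0.693147 / 23.0 = 0.03014 h⁻¹
e^(−kτ) = e^(−0.03014 × 18.0) = 0.5813
Accumulation ratio R = 1 / (1 − e^(−kτ)) = 1 / (1 − 0.5813) = 2.388
Steady-state peak = C₀ × R = 9.49 × 2.388 = 22.66 mg/L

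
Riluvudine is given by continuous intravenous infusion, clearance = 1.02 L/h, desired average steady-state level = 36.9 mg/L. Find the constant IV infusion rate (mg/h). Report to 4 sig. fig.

At steady state, infusion rate R₀ = Css × CL = 36.9 × 1.020 = 37.64 mg/h

37.64 mg/h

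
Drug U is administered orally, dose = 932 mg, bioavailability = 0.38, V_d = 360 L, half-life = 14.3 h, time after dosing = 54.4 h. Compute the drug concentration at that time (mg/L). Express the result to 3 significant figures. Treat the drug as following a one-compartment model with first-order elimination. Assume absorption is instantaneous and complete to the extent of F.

0.0704 mg/L

Amount reaching circulation = F × Dose = 0.38 × 932.0 = 354.2 mg
C₀ = F·Dose / Vd = 354.2 / 360 = 0.9839 mg/L
k = ln2 / t½ = 0.693147 / 14.3 = 0.04847 h⁻¹
C = C₀ · e^(−k·t) = 0.9839 × e^(−0.04847 × 54.4)
  = 0.9839 × 0.07159 = 0.07044 mg/L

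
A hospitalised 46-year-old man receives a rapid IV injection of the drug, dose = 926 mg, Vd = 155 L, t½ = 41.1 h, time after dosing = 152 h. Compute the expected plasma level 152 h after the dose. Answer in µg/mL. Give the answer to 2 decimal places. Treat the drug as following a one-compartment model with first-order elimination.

0.46 µg/mL

C₀ = Dose / Vd = 926.0 / 155 = 5.974 mg/L
k = ln2 / t½ = 0.693147 / 41.1 = 0.01686 h⁻¹
C = C₀ · e^(−k·t) = 5.974 × e^(−0.01686 × 152)
  = 5.974 × 0.07709 = 0.4605 mg/L
(0.4605 mg/L = 0.4605 µg/mL)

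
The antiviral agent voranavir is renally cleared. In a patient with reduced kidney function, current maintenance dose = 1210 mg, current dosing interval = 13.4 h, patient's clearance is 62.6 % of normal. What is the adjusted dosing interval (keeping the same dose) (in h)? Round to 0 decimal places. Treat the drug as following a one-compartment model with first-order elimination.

To keep the same average steady-state level, dosing rate must scale with clearance.
CL ratio = 62.6 / 100 = 0.6260
New interval (same dose) = 13.4 / 0.6260 = 21.41 h

21 h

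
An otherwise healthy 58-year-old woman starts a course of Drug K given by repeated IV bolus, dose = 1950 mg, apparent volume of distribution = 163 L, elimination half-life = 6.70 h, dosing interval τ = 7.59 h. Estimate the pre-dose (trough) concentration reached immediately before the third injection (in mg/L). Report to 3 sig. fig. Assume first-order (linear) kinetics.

C₀ per dose = Dose / Vd = 1950 / 163 = 11.96 mg/L
k = ln2 / t½ = 0.693147 / 6.70 = 0.1035 h⁻¹
Fraction remaining after one interval: r = e^(−kτ) = e^(−0.1035 × 7.59) = 0.4559
Before dose 3, 2 doses have been given (aged 1τ, 2τ).
C_trough = C₀ × (r + r²) = 11.96 × (0.4559 + 0.2078) = 7.938 mg/L

7.94 mg/L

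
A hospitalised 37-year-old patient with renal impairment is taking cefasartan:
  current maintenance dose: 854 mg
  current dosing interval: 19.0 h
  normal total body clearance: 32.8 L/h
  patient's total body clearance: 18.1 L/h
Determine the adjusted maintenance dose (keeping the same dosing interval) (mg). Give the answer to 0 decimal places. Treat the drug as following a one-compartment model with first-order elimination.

471 mg

To keep the same average steady-state level, dosing rate must scale with clearance.
CL ratio = 18.1 / 32.8 = 0.5518
New dose (same interval) = 854 × 0.5518 = 471.2 mg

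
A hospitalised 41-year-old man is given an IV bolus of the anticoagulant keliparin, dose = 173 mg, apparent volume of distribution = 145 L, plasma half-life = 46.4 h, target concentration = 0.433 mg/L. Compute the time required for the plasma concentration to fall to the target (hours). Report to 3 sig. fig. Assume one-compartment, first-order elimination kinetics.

67.8 h

C₀ = Dose / Vd = 173.0 / 145 = 1.193 mg/L
k = ln2 / t½ = 0.693147 / 46.4 = 0.01494 h⁻¹
t = ln(C₀ / C) / k = ln(1.193 / 0.433) / 0.01494
  = ln(2.755) / 0.01494 = 1.013 / 0.01494 = 67.80 h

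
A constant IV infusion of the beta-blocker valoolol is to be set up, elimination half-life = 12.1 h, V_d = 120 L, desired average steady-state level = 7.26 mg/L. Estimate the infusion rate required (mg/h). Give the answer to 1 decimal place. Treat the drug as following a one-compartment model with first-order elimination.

49.9 mg/h

k = ln2 / t½ = 0.693147 / 12.1 = 0.05728 h⁻¹
CL = k × Vd = 0.05728 × 120 = 6.874 L/h
At steady state, infusion rate R₀ = Css × CL = 7.26 × 6.874 = 49.91 mg/h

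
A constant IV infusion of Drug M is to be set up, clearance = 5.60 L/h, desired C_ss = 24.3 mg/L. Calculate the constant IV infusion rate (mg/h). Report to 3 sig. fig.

At steady state, infusion rate R₀ = Css × CL = 24.3 × 5.600 = 136.1 mg/h

136 mg/h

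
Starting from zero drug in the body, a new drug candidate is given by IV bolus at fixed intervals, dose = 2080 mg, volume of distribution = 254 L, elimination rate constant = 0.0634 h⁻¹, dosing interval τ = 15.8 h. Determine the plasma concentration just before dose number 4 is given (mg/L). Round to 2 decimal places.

4.52 mg/L

C₀ per dose = Dose / Vd = 2080 / 254 = 8.189 mg/L
Fraction remaining after one interval: r = e^(−kτ) = e^(−0.06340 × 15.8) = 0.3672
Before dose 4, 3 doses have been given (aged 1τ, 2τ, 3τ).
C_trough = C₀ × (r + r² + … + r^3) = C₀ × r(1−r^3)/(1−r)
        = 8.189 × 0.3672 × (1 − 0.04951) / (1 − 0.3672) = 4.517 mg/L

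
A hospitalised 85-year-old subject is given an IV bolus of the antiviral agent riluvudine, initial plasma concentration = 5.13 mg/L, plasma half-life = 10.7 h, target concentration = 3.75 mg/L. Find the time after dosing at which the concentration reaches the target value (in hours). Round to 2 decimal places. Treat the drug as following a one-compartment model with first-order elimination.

k = ln2 / t½ = 0.693147 / 10.7 = 0.06478 h⁻¹
t = ln(C₀ / C) / k = ln(5.130 / 3.75) / 0.06478
  = ln(1.368) / 0.06478 = 0.3133 / 0.06478 = 4.836 h

4.84 h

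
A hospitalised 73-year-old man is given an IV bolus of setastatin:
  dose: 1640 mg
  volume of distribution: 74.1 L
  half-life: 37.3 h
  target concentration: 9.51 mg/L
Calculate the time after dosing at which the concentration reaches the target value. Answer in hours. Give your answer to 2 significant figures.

45 h

C₀ = Dose / Vd = 1640 / 74.1 = 22.13 mg/L
k = ln2 / t½ = 0.693147 / 37.3 = 0.01858 h⁻¹
t = ln(C₀ / C) / k = ln(22.13 / 9.51) / 0.01858
  = ln(2.327) / 0.01858 = 0.8446 / 0.01858 = 45.46 h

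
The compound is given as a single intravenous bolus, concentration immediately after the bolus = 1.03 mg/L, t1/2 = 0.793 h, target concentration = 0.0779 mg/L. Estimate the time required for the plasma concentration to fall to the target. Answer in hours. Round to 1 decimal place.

k = ln2 / t½ = 0.693147 / 0.793 = 0.8741 h⁻¹
t = ln(C₀ / C) / k = ln(1.030 / 0.0779) / 0.8741
  = ln(13.22) / 0.8741 = 2.582 / 0.8741 = 2.954 h

3.0 h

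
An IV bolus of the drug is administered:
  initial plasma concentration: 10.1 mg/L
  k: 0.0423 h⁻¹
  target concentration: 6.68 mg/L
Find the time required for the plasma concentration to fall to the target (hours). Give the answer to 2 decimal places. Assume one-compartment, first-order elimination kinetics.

t = ln(C₀ / C) / k = ln(10.10 / 6.68) / 0.04230
  = ln(1.512) / 0.04230 = 0.4134 / 0.04230 = 9.773 h

9.77 h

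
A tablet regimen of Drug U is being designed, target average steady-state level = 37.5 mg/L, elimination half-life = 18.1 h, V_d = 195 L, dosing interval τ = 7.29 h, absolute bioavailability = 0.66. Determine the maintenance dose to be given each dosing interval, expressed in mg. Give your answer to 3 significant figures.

3090 mg

k = ln2 / t½ = 0.693147 / 18.1 = 0.03830 h⁻¹
CL = k × Vd = 0.03830 × 195 = 7.469 L/h
At steady state, F × (Dose/τ) = Css × CL.
Dose = Css × CL × τ / F = 37.5 × 7.469 × 7.29 / 0.66 = 3094 mg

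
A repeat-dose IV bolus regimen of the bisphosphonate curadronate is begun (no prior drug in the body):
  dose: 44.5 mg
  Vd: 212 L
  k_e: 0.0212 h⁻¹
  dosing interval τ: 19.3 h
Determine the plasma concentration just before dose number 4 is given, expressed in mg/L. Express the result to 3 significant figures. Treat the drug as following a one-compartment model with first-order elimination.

0.294 mg/L

C₀ per dose = Dose / Vd = 44.5 / 212 = 0.2099 mg/L
Fraction remaining after one interval: r = e^(−kτ) = e^(−0.02120 × 19.3) = 0.6642
Before dose 4, 3 doses have been given (aged 1τ, 2τ, 3τ).
C_trough = C₀ × (r + r² + … + r^3) = C₀ × r(1−r^3)/(1−r)
        = 0.2099 × 0.6642 × (1 − 0.2930) / (1 − 0.6642) = 0.2935 mg/L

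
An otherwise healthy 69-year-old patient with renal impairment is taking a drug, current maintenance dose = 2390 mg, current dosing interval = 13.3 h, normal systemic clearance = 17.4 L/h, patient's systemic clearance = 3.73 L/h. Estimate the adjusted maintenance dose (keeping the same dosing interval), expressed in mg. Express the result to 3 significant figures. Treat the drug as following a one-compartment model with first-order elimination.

To keep the same average steady-state level, dosing rate must scale with clearance.
CL ratio = 3.73 / 17.4 = 0.2144
New dose (same interval) = 2390 × 0.2144 = 512.4 mg

512 mg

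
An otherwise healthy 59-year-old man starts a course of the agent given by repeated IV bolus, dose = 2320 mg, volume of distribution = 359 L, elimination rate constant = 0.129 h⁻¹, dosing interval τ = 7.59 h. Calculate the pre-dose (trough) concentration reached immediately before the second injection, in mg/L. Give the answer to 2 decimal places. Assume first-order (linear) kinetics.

C₀ per dose = Dose / Vd = 2320 / 359 = 6.462 mg/L
Fraction remaining after one interval: r = e^(−kτ) = e^(−0.1290 × 7.59) = 0.3756
Before dose 2, 1 dose has been given (aged 1τ).
C_trough = C₀ × r = 6.462 × 0.3756 = 2.427 mg/L

2.43 mg/L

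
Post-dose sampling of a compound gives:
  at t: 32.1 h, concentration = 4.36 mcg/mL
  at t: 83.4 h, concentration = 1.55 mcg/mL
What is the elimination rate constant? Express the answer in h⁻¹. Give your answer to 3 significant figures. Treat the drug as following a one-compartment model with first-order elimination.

0.0202 h⁻¹

k = ln(C₁/C₂) / (t₂ − t₁) = ln(4.36/1.55) / (83.4 − 32.1)
  = 1.034 / 51.30 = 0.02016 h⁻¹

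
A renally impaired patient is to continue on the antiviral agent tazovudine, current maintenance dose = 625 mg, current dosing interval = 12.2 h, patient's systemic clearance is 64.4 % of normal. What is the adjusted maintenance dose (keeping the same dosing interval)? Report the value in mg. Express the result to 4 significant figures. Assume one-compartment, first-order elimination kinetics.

402.5 mg

To keep the same average steady-state level, dosing rate must scale with clearance.
CL ratio = 64.4 / 100 = 0.6440
New dose (same interval) = 625 × 0.6440 = 402.5 mg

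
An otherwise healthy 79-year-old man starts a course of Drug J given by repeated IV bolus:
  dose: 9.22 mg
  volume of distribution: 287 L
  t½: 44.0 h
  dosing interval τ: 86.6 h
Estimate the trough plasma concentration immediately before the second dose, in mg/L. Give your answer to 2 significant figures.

C₀ per dose = Dose / Vd = 9.22 / 287 = 0.03213 mg/L
k = ln2 / t½ = 0.693147 / 44.0 = 0.01575 h⁻¹
Fraction remaining after one interval: r = e^(−kτ) = e^(−0.01575 × 86.6) = 0.2556
Before dose 2, 1 dose has been given (aged 1τ).
C_trough = C₀ × r = 0.03213 × 0.2556 = 0.008212 mg/L

0.0082 mg/L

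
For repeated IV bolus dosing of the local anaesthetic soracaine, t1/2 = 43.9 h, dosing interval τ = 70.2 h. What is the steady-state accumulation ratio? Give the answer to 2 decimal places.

k = ln2 / t½ = 0.693147 / 43.9 = 0.01579 h⁻¹
e^(−kτ) = e^(−0.01579 × 70.2) = 0.3301
Accumulation ratio R = 1 / (1 − e^(−kτ)) = 1 / (1 − 0.3301) = 1.493

1.49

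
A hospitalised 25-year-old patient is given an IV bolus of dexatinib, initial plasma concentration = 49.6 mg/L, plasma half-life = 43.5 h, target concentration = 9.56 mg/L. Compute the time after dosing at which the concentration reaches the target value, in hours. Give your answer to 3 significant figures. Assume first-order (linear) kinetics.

103 h

k = ln2 / t½ = 0.693147 / 43.5 = 0.01593 h⁻¹
t = ln(C₀ / C) / k = ln(49.60 / 9.56) / 0.01593
  = ln(5.188) / 0.01593 = 1.646 / 0.01593 = 103.3 h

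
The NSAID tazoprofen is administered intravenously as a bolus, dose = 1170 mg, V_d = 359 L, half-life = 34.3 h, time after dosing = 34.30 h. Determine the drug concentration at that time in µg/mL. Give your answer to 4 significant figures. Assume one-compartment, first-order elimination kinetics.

C₀ = Dose / Vd = 1170 / 359 = 3.259 mg/L
k = ln2 / t½ = 0.693147 / 34.3 = 0.02021 h⁻¹
t / t½ = 34.30 / 34.3 = 1 half-lives
C = C₀ × (1/2)^1 = 3.259 × 0.5000 = 1.630 mg/L
(1.630 mg/L = 1.630 µg/mL)

1.630 µg/mL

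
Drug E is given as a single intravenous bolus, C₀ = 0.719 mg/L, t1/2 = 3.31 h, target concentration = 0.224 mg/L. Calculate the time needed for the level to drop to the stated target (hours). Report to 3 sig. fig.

5.57 h

k = ln2 / t½ = 0.693147 / 3.31 = 0.2094 h⁻¹
t = ln(C₀ / C) / k = ln(0.7190 / 0.224) / 0.2094
  = ln(3.210) / 0.2094 = 1.166 / 0.2094 = 5.568 h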